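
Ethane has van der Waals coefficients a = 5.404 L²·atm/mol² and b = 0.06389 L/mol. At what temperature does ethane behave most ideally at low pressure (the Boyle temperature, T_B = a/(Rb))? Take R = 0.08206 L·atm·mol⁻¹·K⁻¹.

T_B ≈ 1031 K

For a van der Waals gas the second virial coefficient B₂ = b − a/(RT) vanishes at T_B = a/(Rb).
T_B = 5.404/(0.08206×0.06389) = 5.404/0.0052428 = 1031 K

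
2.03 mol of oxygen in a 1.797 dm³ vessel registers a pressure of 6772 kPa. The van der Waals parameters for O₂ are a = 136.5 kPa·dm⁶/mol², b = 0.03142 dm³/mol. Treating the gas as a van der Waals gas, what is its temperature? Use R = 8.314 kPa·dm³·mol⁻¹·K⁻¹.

T ≈ 713.3 K

T = (P + a n²/V²)(V − nb)/(nR)
P + a n²/V² = 6772 + (136.5)(2.03)²/(1.797)² = 6946.2 kPa
V − nb = 1.797 − (2.03)(0.03142) = 1.7332 dm³
T = (6946.2)(1.7332)/((2.03)(8.314)) = 713.3 K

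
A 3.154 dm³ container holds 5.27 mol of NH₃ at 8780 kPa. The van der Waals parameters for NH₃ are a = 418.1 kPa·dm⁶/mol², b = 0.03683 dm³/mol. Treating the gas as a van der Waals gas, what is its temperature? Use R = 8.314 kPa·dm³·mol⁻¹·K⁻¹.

T = (P + a n²/V²)(V − nb)/(nR)
P + a n²/V² = 8780 + (418.1)(5.27)²/(3.154)² = 9947.3 kPa
V − nb = 3.154 − (5.27)(0.03683) = 2.9599 dm³
T = (9947.3)(2.9599)/((5.27)(8.314)) = 672.0 K

T ≈ 672.0 K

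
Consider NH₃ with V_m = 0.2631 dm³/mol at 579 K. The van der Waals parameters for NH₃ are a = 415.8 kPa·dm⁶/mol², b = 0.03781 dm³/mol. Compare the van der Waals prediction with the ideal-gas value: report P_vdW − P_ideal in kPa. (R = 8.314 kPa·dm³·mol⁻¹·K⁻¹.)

ΔP ≈ -2936 kPa

Ideal: P_ideal = RT/V_m = (8.314)(579)/0.2631 = 18296.5 kPa
vdW: P = RT/(V_m − b) − a/V_m² = 4813.81/0.225290 − 415.8/0.0692216 = 21367.2 − 6006.80 = 15360.4 kPa
ΔP = 15360.4 − 18296.5 = -2936 kPa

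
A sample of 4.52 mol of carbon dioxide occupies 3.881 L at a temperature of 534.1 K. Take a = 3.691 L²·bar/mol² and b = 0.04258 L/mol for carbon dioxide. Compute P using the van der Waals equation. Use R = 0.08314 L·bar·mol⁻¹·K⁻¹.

P ≈ 49.41 bar

P = nRT/(V − nb) − a n²/V²
nRT/(V − nb) = (4.52)(0.08314)(534.1)/(3.881 − 4.52×0.04258) = 200.71/3.6885 = 54.415 bar
a n²/V² = (3.691)(4.52)²/(3.881)² = 5.0065 bar
P = 54.415 − 5.0065 = 49.41 bar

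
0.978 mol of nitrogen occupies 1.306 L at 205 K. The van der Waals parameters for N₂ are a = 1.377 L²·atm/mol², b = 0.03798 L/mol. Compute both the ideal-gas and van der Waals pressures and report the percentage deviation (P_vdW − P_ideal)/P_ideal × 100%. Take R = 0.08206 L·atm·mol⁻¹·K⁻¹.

-3.20 %

Ideal: P_ideal = nRT/V = (0.978)(0.08206)(205)/1.306 = 12.5974 atm
vdW: P = nRT/(V − nb) − a n²/V² = 16.4522/1.26886 − 1.31708/1.70564 = 12.9661 − 0.772191 = 12.1939 atm
% deviation = (12.1939 − 12.5974)/12.5974 × 100% = -3.20%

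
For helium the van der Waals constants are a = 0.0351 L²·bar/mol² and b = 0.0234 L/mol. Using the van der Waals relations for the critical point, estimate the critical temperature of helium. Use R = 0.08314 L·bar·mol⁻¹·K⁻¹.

For a van der Waals gas, T_c = 8a/(27Rb).
T_c = 8×0.0351/(27×0.08314×0.0234) = 0.28080/0.052528 = 5.346 K

T_c ≈ 5.346 K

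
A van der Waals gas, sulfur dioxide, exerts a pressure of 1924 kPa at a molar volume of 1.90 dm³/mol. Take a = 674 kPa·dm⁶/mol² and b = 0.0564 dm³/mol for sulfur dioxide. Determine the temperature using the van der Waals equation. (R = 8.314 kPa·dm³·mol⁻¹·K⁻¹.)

T ≈ 468.0 K

T = (P + a/V_m²)(V_m − b)/R
P + a/V_m² = 1924 + 674/(1.90)² = 2110.7 kPa
V_m − b = 1.90 − 0.0564 = 1.8436 dm³/mol
T = (2110.7)(1.8436)/8.314 = 468.0 K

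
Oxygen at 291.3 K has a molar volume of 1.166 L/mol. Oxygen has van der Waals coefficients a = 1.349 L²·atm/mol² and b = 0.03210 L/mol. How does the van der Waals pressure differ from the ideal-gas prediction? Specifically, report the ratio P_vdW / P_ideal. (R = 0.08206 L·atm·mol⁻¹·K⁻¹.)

P_vdW / P_ideal ≈ 0.9799

Ideal: P_ideal = RT/V_m = (0.08206)(291.3)/1.166 = 20.5009 atm
vdW: P = RT/(V_m − b) − a/V_m² = 23.9041/1.13390 − 1.349/1.35956 = 21.0813 − 0.992233 = 20.0891 atm
Ratio = 20.0891/20.5009 = 0.9799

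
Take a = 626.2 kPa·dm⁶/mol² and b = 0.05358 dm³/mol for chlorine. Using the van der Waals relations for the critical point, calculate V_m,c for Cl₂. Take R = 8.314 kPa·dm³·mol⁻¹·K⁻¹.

V_m,c ≈ 0.1607 dm³/mol

For a van der Waals gas, V_m,c = 3b.
V_m,c = 3×0.05358 = 0.1607 dm³/mol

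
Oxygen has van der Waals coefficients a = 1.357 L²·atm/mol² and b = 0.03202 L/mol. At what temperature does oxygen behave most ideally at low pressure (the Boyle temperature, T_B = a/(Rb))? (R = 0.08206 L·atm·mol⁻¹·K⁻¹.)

For a van der Waals gas the second virial coefficient B₂ = b − a/(RT) vanishes at T_B = a/(Rb).
T_B = 1.357/(0.08206×0.03202) = 1.357/0.0026276 = 516.4 K

T_B ≈ 516.4 K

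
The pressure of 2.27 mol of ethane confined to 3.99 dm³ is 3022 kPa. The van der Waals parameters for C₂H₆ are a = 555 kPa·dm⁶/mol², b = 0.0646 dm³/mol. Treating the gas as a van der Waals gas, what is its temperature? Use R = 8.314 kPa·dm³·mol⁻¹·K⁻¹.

T ≈ 652.0 K

T = (P + a n²/V²)(V − nb)/(nR)
P + a n²/V² = 3022 + (555)(2.27)²/(3.99)² = 3201.6 kPa
V − nb = 3.99 − (2.27)(0.0646) = 3.8434 dm³
T = (3201.6)(3.8434)/((2.27)(8.314)) = 652.0 K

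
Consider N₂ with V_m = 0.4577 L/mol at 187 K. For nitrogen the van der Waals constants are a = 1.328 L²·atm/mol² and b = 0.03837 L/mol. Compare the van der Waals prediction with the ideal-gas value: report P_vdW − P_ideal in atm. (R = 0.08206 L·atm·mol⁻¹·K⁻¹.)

ΔP ≈ -3.271 atm

Ideal: P_ideal = RT/V_m = (0.08206)(187)/0.4577 = 33.5268 atm
vdW: P = RT/(V_m − b) − a/V_m² = 15.3452/0.419330 − 1.328/0.209489 = 36.5946 − 6.33923 = 30.2554 atm
ΔP = 30.2554 − 33.5268 = -3.271 atm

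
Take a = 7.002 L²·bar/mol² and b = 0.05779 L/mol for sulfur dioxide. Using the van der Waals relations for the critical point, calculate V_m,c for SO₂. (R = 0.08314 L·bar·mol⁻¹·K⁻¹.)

V_m,c ≈ 0.1734 L/mol

For a van der Waals gas, V_m,c = 3b.
V_m,c = 3×0.05779 = 0.1734 L/mol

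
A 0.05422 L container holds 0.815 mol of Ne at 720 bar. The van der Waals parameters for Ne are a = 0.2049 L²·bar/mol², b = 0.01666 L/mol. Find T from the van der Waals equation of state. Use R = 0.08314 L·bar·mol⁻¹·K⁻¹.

T ≈ 459.6 K

T = (P + a n²/V²)(V − nb)/(nR)
P + a n²/V² = 720 + (0.2049)(0.815)²/(0.05422)² = 766.30 bar
V − nb = 0.05422 − (0.815)(0.01666) = 0.040642 L
T = (766.30)(0.040642)/((0.815)(0.08314)) = 459.6 K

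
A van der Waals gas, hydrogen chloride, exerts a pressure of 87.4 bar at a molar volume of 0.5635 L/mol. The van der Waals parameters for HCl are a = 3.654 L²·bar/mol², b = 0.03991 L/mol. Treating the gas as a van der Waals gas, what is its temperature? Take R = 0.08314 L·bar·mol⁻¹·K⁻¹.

T = (P + a/V_m²)(V_m − b)/R
P + a/V_m² = 87.4 + 3.654/(0.5635)² = 98.907 bar
V_m − b = 0.5635 − 0.03991 = 0.52359 L/mol
T = (98.907)(0.52359)/0.08314 = 622.9 K

T ≈ 622.9 K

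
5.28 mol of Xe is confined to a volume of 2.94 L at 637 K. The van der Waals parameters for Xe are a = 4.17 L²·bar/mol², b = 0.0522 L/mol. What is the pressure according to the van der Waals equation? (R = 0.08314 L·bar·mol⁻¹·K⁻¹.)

P = nRT/(V − nb) − a n²/V²
nRT/(V − nb) = (5.28)(0.08314)(637)/(2.94 − 5.28×0.0522) = 279.63/2.6644 = 104.95 bar
a n²/V² = (4.17)(5.28)²/(2.94)² = 13.450 bar
P = 104.95 − 13.450 = 91.50 bar

P ≈ 91.50 bar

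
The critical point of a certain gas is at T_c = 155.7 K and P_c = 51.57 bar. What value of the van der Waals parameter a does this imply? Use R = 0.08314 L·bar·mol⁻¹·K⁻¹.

From T_c = 8a/(27Rb) and P_c = a/(27b²): a = 27 R² T_c²/(64 P_c).
a = 27×(0.08314)²×(155.7)²/(64×51.57) = 4524.4/3300.5 = 1.371 L²·bar/mol²

a ≈ 1.371 L²·bar/mol²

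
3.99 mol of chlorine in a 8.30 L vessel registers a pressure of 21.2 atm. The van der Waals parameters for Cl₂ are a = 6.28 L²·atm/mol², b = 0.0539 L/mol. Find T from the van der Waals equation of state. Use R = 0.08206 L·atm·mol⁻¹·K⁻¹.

T = (P + a n²/V²)(V − nb)/(nR)
P + a n²/V² = 21.2 + (6.28)(3.99)²/(8.30)² = 22.651 atm
V − nb = 8.30 − (3.99)(0.0539) = 8.0849 L
T = (22.651)(8.0849)/((3.99)(0.08206)) = 559.3 K

T ≈ 559.3 K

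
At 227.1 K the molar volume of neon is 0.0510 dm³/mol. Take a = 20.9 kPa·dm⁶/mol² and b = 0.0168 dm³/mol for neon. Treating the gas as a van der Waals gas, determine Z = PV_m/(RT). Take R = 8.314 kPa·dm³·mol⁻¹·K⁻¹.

P = RT/(V_m − b) − a/V_m² = (8.314)(227.1)/(0.0510 − 0.0168) − 20.9/(0.0510)²
  = 1888.1/0.034200 − 8035.4 = 55208 − 8035.4 = 47173 kPa
Z = PV_m/(RT) = (47173)(0.0510)/((8.314)(227.1)) = 2405.8/1888.1 = 1.274

Z ≈ 1.274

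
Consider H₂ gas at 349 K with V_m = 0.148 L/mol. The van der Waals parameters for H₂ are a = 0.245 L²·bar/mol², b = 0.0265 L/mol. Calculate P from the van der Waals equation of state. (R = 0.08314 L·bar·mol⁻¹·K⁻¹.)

P = RT/(V_m − b) − a/V_m²
RT/(V_m − b) = (0.08314)(349)/(0.148 − 0.0265) = 29.016/0.12150 = 238.81 bar
a/V_m² = 0.245/(0.148)² = 11.185 bar
P = 238.81 − 11.185 = 227.6 bar

P ≈ 227.6 bar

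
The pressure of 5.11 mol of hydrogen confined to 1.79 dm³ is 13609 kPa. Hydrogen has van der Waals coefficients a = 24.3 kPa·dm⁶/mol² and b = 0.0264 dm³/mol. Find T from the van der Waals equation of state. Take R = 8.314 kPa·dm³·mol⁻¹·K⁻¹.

T = (P + a n²/V²)(V − nb)/(nR)
P + a n²/V² = 13609 + (24.3)(5.11)²/(1.79)² = 13807 kPa
V − nb = 1.79 − (5.11)(0.0264) = 1.6551 dm³
T = (13807)(1.6551)/((5.11)(8.314)) = 537.9 K

T ≈ 537.9 K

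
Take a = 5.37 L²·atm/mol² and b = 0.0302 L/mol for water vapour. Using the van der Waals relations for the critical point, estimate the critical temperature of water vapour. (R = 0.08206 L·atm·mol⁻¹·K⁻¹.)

For a van der Waals gas, T_c = 8a/(27Rb).
T_c = 8×5.37/(27×0.08206×0.0302) = 42.960/0.066912 = 642.0 K

T_c ≈ 642.0 K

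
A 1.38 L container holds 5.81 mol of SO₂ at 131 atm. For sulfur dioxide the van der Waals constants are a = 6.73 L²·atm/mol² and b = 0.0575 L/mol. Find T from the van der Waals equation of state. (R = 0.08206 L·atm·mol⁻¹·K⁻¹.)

T ≈ 549.1 K

T = (P + a n²/V²)(V − nb)/(nR)
P + a n²/V² = 131 + (6.73)(5.81)²/(1.38)² = 250.29 atm
V − nb = 1.38 − (5.81)(0.0575) = 1.0459 L
T = (250.29)(1.0459)/((5.81)(0.08206)) = 549.1 K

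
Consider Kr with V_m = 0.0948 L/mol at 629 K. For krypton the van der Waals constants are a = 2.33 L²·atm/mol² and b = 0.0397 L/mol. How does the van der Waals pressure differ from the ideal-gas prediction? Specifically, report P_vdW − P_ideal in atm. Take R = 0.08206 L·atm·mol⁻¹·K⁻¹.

ΔP ≈ 133.0 atm

Ideal: P_ideal = RT/V_m = (0.08206)(629)/0.0948 = 544.470 atm
vdW: P = RT/(V_m − b) − a/V_m² = 51.6157/0.0551000 − 2.33/0.00898704 = 936.764 − 259.262 = 677.502 atm
ΔP = 677.502 − 544.470 = 133.0 atm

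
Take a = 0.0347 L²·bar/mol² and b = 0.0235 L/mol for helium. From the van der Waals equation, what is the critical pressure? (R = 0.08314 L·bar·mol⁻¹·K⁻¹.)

For a van der Waals gas, P_c = a/(27b²).
P_c = 0.0347/(27×(0.0235)²) = 0.0347/0.014911 = 2.327 bar

P_c ≈ 2.327 bar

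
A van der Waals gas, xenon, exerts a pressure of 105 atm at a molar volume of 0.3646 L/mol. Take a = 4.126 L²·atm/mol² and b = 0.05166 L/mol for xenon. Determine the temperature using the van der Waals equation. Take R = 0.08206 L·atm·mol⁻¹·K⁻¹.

T ≈ 518.8 K

T = (P + a/V_m²)(V_m − b)/R
P + a/V_m² = 105 + 4.126/(0.3646)² = 136.04 atm
V_m − b = 0.3646 − 0.05166 = 0.31294 L/mol
T = (136.04)(0.31294)/0.08206 = 518.8 K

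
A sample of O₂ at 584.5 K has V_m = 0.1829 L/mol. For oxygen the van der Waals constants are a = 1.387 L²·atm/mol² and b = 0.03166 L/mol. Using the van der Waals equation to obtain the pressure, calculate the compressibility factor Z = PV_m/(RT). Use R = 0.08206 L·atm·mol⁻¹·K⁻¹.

Z ≈ 1.051

P = RT/(V_m − b) − a/V_m² = (0.08206)(584.5)/(0.1829 − 0.03166) − 1.387/(0.1829)²
  = 47.964/0.15124 − 41.462 = 317.14 − 41.462 = 275.68 atm
Z = PV_m/(RT) = (275.68)(0.1829)/((0.08206)(584.5)) = 50.422/47.964 = 1.051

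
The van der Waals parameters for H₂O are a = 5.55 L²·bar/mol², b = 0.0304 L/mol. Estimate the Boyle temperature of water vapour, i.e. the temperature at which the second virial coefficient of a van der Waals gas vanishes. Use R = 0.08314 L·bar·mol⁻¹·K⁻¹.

T_B ≈ 2196 K

For a van der Waals gas the second virial coefficient B₂ = b − a/(RT) vanishes at T_B = a/(Rb).
T_B = 5.55/(0.08314×0.0304) = 5.55/0.0025275 = 2196 K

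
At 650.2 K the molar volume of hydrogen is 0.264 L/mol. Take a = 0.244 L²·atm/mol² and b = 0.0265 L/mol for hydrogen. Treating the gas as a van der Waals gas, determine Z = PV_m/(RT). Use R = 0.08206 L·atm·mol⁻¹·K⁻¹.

Z ≈ 1.094

P = RT/(V_m − b) − a/V_m² = (0.08206)(650.2)/(0.264 − 0.0265) − 0.244/(0.264)²
  = 53.355/0.23750 − 3.5009 = 224.65 − 3.5009 = 221.15 atm
Z = PV_m/(RT) = (221.15)(0.264)/((0.08206)(650.2)) = 58.384/53.355 = 1.094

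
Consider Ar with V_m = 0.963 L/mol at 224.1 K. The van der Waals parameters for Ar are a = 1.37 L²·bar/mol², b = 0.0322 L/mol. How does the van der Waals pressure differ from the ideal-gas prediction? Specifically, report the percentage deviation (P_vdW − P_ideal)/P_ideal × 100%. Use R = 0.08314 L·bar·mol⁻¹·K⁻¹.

Ideal: P_ideal = RT/V_m = (0.08314)(224.1)/0.963 = 19.3475 bar
vdW: P = RT/(V_m − b) − a/V_m² = 18.6317/0.930800 − 1.37/0.927369 = 20.0169 − 1.47730 = 18.5396 bar
% deviation = (18.5396 − 19.3475)/19.3475 × 100% = -4.18%

-4.18 %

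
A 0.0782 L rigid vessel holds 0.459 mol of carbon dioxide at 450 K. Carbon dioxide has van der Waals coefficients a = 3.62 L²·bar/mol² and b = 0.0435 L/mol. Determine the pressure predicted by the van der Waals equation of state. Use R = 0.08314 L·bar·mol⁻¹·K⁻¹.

P = nRT/(V − nb) − a n²/V²
nRT/(V − nb) = (0.459)(0.08314)(450)/(0.0782 − 0.459×0.0435) = 17.173/0.058234 = 294.90 bar
a n²/V² = (3.62)(0.459)²/(0.0782)² = 124.72 bar
P = 294.90 − 124.72 = 170.2 bar

P ≈ 170.2 bar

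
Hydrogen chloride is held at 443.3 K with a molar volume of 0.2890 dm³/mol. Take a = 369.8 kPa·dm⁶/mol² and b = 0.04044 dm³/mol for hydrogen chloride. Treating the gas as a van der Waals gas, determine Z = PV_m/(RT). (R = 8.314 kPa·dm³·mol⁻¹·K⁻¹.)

Z ≈ 0.8155

P = RT/(V_m − b) − a/V_m² = (8.314)(443.3)/(0.2890 − 0.04044) − 369.8/(0.2890)²
  = 3685.6/0.24856 − 4427.6 = 14828 − 4427.6 = 10400 kPa
Z = PV_m/(RT) = (10400)(0.2890)/((8.314)(443.3)) = 3005.6/3685.6 = 0.8155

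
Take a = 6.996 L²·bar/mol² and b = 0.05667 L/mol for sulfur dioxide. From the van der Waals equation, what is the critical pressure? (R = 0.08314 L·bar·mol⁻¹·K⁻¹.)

P_c ≈ 80.68 bar

For a van der Waals gas, P_c = a/(27b²).
P_c = 6.996/(27×(0.05667)²) = 6.996/0.086710 = 80.68 bar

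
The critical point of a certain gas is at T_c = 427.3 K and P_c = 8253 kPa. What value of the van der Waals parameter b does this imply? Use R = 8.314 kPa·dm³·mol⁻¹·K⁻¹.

From T_c = 8a/(27Rb) and P_c = a/(27b²): b = R T_c/(8 P_c).
b = (8.314)(427.3)/(8×8253) = 3552.6/66024 = 0.05381 dm³/mol

b ≈ 0.05381 dm³/mol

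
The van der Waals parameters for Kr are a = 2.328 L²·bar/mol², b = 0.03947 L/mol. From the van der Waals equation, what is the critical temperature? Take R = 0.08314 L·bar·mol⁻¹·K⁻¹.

For a van der Waals gas, T_c = 8a/(27Rb).
T_c = 8×2.328/(27×0.08314×0.03947) = 18.624/0.088601 = 210.2 K

T_c ≈ 210.2 K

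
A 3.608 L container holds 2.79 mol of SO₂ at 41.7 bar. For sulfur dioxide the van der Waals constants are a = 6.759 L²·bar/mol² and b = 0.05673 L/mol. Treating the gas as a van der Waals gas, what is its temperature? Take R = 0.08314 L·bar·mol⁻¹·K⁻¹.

T = (P + a n²/V²)(V − nb)/(nR)
P + a n²/V² = 41.7 + (6.759)(2.79)²/(3.608)² = 45.742 bar
V − nb = 3.608 − (2.79)(0.05673) = 3.4497 L
T = (45.742)(3.4497)/((2.79)(0.08314)) = 680.3 K

T ≈ 680.3 K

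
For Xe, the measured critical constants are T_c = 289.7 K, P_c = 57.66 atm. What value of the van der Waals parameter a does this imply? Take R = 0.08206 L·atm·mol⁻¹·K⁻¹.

From T_c = 8a/(27Rb) and P_c = a/(27b²): a = 27 R² T_c²/(64 P_c).
a = 27×(0.08206)²×(289.7)²/(64×57.66) = 15259/3690.2 = 4.135 L²·atm/mol²

a ≈ 4.135 L²·atm/mol²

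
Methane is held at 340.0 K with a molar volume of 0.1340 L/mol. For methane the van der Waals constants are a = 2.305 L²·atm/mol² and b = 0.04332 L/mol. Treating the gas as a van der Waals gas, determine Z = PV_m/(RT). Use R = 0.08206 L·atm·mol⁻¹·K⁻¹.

P = RT/(V_m − b) − a/V_m² = (0.08206)(340.0)/(0.1340 − 0.04332) − 2.305/(0.1340)²
  = 27.900/0.090680 − 128.37 = 307.68 − 128.37 = 179.31 atm
Z = PV_m/(RT) = (179.31)(0.1340)/((0.08206)(340.0)) = 24.028/27.900 = 0.8612

Z ≈ 0.8612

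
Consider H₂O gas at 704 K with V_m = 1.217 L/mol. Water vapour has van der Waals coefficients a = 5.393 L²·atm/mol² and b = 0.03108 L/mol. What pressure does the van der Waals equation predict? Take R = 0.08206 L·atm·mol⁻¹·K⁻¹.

P = RT/(V_m − b) − a/V_m²
RT/(V_m − b) = (0.08206)(704)/(1.217 − 0.03108) = 57.770/1.1859 = 48.714 atm
a/V_m² = 5.393/(1.217)² = 3.6412 atm
P = 48.714 − 3.6412 = 45.07 atm

P ≈ 45.07 atm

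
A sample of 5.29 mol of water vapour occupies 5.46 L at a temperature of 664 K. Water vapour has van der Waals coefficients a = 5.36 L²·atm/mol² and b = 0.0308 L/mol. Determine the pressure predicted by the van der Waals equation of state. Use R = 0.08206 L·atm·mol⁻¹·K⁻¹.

P = nRT/(V − nb) − a n²/V²
nRT/(V − nb) = (5.29)(0.08206)(664)/(5.46 − 5.29×0.0308) = 288.24/5.2971 = 54.415 atm
a n²/V² = (5.36)(5.29)²/(5.46)² = 5.0314 atm
P = 54.415 − 5.0314 = 49.38 atm

P ≈ 49.38 atm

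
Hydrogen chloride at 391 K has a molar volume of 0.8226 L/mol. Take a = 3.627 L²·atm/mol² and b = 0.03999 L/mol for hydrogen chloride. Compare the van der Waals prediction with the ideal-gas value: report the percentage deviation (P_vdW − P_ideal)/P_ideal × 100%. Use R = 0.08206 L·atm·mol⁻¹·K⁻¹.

-8.63 %

Ideal: P_ideal = RT/V_m = (0.08206)(391)/0.8226 = 39.0049 atm
vdW: P = RT/(V_m − b) − a/V_m² = 32.0855/0.782610 − 3.627/0.676671 = 40.9981 − 5.36006 = 35.6380 atm
% deviation = (35.6380 − 39.0049)/39.0049 × 100% = -8.63%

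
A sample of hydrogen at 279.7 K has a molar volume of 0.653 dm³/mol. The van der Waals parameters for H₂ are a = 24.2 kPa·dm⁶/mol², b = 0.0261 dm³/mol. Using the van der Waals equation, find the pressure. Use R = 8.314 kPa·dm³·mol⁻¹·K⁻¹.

P = RT/(V_m − b) − a/V_m²
RT/(V_m − b) = (8.314)(279.7)/(0.653 − 0.0261) = 2325.4/0.62690 = 3709.4 kPa
a/V_m² = 24.2/(0.653)² = 56.753 kPa
P = 3709.4 − 56.753 = 3653 kPa

P ≈ 3653 kPa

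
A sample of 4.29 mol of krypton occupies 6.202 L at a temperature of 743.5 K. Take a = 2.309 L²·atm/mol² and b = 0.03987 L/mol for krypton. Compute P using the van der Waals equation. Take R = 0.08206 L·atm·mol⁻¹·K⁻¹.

P = nRT/(V − nb) − a n²/V²
nRT/(V − nb) = (4.29)(0.08206)(743.5)/(6.202 − 4.29×0.03987) = 261.74/6.0310 = 43.399 atm
a n²/V² = (2.309)(4.29)²/(6.202)² = 1.1048 atm
P = 43.399 − 1.1048 = 42.29 atm

P ≈ 42.29 atm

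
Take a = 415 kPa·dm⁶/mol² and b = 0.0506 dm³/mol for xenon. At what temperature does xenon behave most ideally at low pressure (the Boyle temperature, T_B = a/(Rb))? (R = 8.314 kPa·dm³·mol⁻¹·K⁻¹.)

T_B ≈ 986.5 K

For a van der Waals gas the second virial coefficient B₂ = b − a/(RT) vanishes at T_B = a/(Rb).
T_B = 415/(8.314×0.0506) = 415/0.42069 = 986.5 K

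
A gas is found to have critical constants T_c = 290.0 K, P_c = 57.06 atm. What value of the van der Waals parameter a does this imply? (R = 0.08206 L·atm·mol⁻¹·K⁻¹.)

From T_c = 8a/(27Rb) and P_c = a/(27b²): a = 27 R² T_c²/(64 P_c).
a = 27×(0.08206)²×(290.0)²/(64×57.06) = 15291/3651.8 = 4.187 L²·atm/mol²

a ≈ 4.187 L²·atm/mol²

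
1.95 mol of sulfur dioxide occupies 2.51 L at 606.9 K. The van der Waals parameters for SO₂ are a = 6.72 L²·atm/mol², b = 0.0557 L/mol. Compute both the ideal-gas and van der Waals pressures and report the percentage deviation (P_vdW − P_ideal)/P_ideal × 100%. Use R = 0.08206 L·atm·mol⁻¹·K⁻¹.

-5.96 %

Ideal: P_ideal = nRT/V = (1.95)(0.08206)(606.9)/2.51 = 38.6910 atm
vdW: P = nRT/(V − nb) − a n²/V² = 97.1143/2.40139 − 25.5528/6.30010 = 40.4409 − 4.05594 = 36.3850 atm
% deviation = (36.3850 − 38.6910)/38.6910 × 100% = -5.96%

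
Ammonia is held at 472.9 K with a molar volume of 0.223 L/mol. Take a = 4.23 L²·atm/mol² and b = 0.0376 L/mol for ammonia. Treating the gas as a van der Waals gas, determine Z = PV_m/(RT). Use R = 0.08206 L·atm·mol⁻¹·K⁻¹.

Z ≈ 0.7140

P = RT/(V_m − b) − a/V_m² = (0.08206)(472.9)/(0.223 − 0.0376) − 4.23/(0.223)²
  = 38.806/0.18540 − 85.061 = 209.31 − 85.061 = 124.25 atm
Z = PV_m/(RT) = (124.25)(0.223)/((0.08206)(472.9)) = 27.708/38.806 = 0.7140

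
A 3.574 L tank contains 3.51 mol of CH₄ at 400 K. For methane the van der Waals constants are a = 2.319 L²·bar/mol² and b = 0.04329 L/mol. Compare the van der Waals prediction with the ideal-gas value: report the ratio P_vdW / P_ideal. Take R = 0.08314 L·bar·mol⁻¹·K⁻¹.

P_vdW / P_ideal ≈ 0.9759

Ideal: P_ideal = nRT/V = (3.51)(0.08314)(400)/3.574 = 32.6605 bar
vdW: P = nRT/(V − nb) − a n²/V² = 116.729/3.42205 − 28.5703/12.7735 = 34.1108 − 2.23669 = 31.8741 bar
Ratio = 31.8741/32.6605 = 0.9759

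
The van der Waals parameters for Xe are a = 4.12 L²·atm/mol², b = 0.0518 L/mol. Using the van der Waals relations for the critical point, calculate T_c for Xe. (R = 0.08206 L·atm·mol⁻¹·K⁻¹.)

For a van der Waals gas, T_c = 8a/(27Rb).
T_c = 8×4.12/(27×0.08206×0.0518) = 32.960/0.11477 = 287.2 K

T_c ≈ 287.2 K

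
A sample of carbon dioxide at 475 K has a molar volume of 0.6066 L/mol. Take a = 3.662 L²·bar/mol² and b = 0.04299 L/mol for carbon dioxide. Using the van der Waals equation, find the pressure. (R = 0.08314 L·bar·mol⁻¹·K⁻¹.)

P ≈ 60.12 bar

P = RT/(V_m − b) − a/V_m²
RT/(V_m − b) = (0.08314)(475)/(0.6066 − 0.04299) = 39.492/0.56361 = 70.070 bar
a/V_m² = 3.662/(0.6066)² = 9.9521 bar
P = 70.070 − 9.9521 = 60.12 bar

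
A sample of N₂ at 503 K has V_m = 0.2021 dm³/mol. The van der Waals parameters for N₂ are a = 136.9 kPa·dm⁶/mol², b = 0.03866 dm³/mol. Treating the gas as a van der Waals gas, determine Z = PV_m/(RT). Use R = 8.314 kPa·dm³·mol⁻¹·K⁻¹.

P = RT/(V_m − b) − a/V_m² = (8.314)(503)/(0.2021 − 0.03866) − 136.9/(0.2021)²
  = 4181.9/0.16344 − 3351.7 = 25587 − 3351.7 = 22235 kPa
Z = PV_m/(RT) = (22235)(0.2021)/((8.314)(503)) = 4493.7/4181.9 = 1.075

Z ≈ 1.075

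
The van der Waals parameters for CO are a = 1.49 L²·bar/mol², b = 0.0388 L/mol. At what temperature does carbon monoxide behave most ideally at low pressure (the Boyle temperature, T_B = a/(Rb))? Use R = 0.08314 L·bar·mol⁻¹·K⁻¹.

For a van der Waals gas the second virial coefficient B₂ = b − a/(RT) vanishes at T_B = a/(Rb).
T_B = 1.49/(0.08314×0.0388) = 1.49/0.0032258 = 461.9 K

T_B ≈ 461.9 K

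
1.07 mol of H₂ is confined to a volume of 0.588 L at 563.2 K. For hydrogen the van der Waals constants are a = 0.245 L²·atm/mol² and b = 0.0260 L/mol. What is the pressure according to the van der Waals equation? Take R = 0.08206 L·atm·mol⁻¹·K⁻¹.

P ≈ 87.47 atm

P = nRT/(V − nb) − a n²/V²
nRT/(V − nb) = (1.07)(0.08206)(563.2)/(0.588 − 1.07×0.0260) = 49.451/0.56018 = 88.277 atm
a n²/V² = (0.245)(1.07)²/(0.588)² = 0.81130 atm
P = 88.277 − 0.81130 = 87.47 atm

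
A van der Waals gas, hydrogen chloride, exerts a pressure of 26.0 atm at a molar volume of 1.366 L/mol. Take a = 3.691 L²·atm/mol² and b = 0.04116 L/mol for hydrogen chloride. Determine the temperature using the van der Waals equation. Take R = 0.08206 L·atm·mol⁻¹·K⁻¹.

T ≈ 451.7 K

T = (P + a/V_m²)(V_m − b)/R
P + a/V_m² = 26.0 + 3.691/(1.366)² = 27.978 atm
V_m − b = 1.366 − 0.04116 = 1.3248 L/mol
T = (27.978)(1.3248)/0.08206 = 451.7 K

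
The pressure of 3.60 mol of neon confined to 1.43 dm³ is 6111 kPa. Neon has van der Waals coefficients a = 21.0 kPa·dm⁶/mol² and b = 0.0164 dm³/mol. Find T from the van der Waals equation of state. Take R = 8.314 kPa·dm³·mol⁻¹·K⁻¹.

T ≈ 286.0 K

T = (P + a n²/V²)(V − nb)/(nR)
P + a n²/V² = 6111 + (21.0)(3.60)²/(1.43)² = 6244.1 kPa
V − nb = 1.43 − (3.60)(0.0164) = 1.3710 dm³
T = (6244.1)(1.3710)/((3.60)(8.314)) = 286.0 K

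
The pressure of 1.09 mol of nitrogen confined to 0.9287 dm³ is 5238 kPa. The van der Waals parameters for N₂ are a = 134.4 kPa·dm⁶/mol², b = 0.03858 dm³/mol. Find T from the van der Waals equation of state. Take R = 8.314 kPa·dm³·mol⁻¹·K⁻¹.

T ≈ 530.6 K

T = (P + a n²/V²)(V − nb)/(nR)
P + a n²/V² = 5238 + (134.4)(1.09)²/(0.9287)² = 5423.1 kPa
V − nb = 0.9287 − (1.09)(0.03858) = 0.88665 dm³
T = (5423.1)(0.88665)/((1.09)(8.314)) = 530.6 K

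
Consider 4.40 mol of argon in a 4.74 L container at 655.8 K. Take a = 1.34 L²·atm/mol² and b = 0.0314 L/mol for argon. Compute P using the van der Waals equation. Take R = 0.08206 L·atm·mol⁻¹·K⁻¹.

P ≈ 50.30 atm

P = nRT/(V − nb) − a n²/V²
nRT/(V − nb) = (4.40)(0.08206)(655.8)/(4.74 − 4.40×0.0314) = 236.79/4.6018 = 51.456 atm
a n²/V² = (1.34)(4.40)²/(4.74)² = 1.1547 atm
P = 51.456 − 1.1547 = 50.30 atm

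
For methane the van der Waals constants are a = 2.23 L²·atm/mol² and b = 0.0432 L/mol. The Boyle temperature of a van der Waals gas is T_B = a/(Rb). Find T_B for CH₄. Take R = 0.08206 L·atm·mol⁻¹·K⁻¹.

T_B ≈ 629.1 K

For a van der Waals gas the second virial coefficient B₂ = b − a/(RT) vanishes at T_B = a/(Rb).
T_B = 2.23/(0.08206×0.0432) = 2.23/0.0035450 = 629.1 K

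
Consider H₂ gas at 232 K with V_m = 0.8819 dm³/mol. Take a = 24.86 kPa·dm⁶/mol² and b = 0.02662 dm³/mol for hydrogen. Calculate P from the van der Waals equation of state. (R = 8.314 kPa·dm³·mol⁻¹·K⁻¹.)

P = RT/(V_m − b) − a/V_m²
RT/(V_m − b) = (8.314)(232)/(0.8819 − 0.02662) = 1928.8/0.85528 = 2255.2 kPa
a/V_m² = 24.86/(0.8819)² = 31.964 kPa
P = 2255.2 − 31.964 = 2223 kPa

P ≈ 2223 kPa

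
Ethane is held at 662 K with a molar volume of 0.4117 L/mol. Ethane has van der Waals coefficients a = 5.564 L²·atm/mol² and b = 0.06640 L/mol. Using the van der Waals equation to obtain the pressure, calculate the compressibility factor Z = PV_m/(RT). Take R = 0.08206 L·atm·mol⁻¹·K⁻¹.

P = RT/(V_m − b) − a/V_m² = (0.08206)(662)/(0.4117 − 0.06640) − 5.564/(0.4117)²
  = 54.324/0.34530 − 32.827 = 157.32 − 32.827 = 124.49 atm
Z = PV_m/(RT) = (124.49)(0.4117)/((0.08206)(662)) = 51.253/54.324 = 0.9435

Z ≈ 0.9435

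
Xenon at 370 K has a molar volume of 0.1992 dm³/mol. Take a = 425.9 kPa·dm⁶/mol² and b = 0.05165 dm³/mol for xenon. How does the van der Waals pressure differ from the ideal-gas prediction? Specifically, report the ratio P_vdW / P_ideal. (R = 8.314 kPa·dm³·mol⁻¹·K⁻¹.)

P_vdW / P_ideal ≈ 0.6550

Ideal: P_ideal = RT/V_m = (8.314)(370)/0.1992 = 15442.7 kPa
vdW: P = RT/(V_m − b) − a/V_m² = 3076.18/0.147550 − 425.9/0.0396806 = 20848.4 − 10733.2 = 10115.2 kPa
Ratio = 10115.2/15442.7 = 0.6550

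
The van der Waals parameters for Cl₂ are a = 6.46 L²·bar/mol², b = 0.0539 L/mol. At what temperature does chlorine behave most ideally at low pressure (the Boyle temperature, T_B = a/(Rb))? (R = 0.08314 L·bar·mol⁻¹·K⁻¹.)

T_B ≈ 1442 K

For a van der Waals gas the second virial coefficient B₂ = b − a/(RT) vanishes at T_B = a/(Rb).
T_B = 6.46/(0.08314×0.0539) = 6.46/0.0044812 = 1442 K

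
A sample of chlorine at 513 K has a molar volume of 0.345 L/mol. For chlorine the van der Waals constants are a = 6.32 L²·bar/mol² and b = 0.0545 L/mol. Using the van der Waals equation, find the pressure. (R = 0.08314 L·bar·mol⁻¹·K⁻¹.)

P ≈ 93.72 bar

P = RT/(V_m − b) − a/V_m²
RT/(V_m − b) = (0.08314)(513)/(0.345 − 0.0545) = 42.651/0.29050 = 146.82 bar
a/V_m² = 6.32/(0.345)² = 53.098 bar
P = 146.82 − 53.098 = 93.72 bar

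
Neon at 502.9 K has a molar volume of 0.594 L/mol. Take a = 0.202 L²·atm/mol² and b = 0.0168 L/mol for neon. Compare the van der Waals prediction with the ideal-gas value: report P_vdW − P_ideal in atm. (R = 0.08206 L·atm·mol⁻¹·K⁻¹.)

Ideal: P_ideal = RT/V_m = (0.08206)(502.9)/0.594 = 69.4747 atm
vdW: P = RT/(V_m − b) − a/V_m² = 41.2680/0.577200 − 0.202/0.352836 = 71.4969 − 0.572504 = 70.9244 atm
ΔP = 70.9244 − 69.4747 = 1.450 atm

ΔP ≈ 1.450 atm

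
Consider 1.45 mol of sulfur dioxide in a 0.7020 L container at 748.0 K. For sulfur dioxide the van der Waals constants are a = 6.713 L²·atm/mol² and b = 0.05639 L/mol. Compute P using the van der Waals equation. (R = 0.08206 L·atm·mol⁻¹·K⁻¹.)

P ≈ 114.9 atm

P = nRT/(V − nb) − a n²/V²
nRT/(V − nb) = (1.45)(0.08206)(748.0)/(0.7020 − 1.45×0.05639) = 89.002/0.62023 = 143.50 atm
a n²/V² = (6.713)(1.45)²/(0.7020)² = 28.640 atm
P = 143.50 − 28.640 = 114.9 atm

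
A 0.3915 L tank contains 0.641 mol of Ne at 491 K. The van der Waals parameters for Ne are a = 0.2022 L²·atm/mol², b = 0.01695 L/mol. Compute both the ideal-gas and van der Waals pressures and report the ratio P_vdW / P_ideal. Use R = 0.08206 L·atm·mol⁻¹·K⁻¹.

P_vdW / P_ideal ≈ 1.020

Ideal: P_ideal = nRT/V = (0.641)(0.08206)(491)/0.3915 = 65.9689 atm
vdW: P = nRT/(V − nb) − a n²/V² = 25.8268/0.380635 − 0.0830801/0.153272 = 67.8519 − 0.542044 = 67.3099 atm
Ratio = 67.3099/65.9689 = 1.020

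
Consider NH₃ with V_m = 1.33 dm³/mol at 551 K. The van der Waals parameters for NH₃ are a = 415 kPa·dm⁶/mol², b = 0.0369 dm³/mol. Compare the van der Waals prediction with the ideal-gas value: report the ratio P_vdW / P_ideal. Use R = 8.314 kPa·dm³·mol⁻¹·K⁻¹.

P_vdW / P_ideal ≈ 0.9604

Ideal: P_ideal = RT/V_m = (8.314)(551)/1.33 = 3444.37 kPa
vdW: P = RT/(V_m − b) − a/V_m² = 4581.01/1.29310 − 415/1.76890 = 3542.66 − 234.609 = 3308.05 kPa
Ratio = 3308.05/3444.37 = 0.9604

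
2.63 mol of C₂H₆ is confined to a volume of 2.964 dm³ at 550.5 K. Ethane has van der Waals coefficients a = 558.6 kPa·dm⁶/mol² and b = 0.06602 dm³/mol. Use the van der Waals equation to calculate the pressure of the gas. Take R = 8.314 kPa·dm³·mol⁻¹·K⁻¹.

P = nRT/(V − nb) − a n²/V²
nRT/(V − nb) = (2.63)(8.314)(550.5)/(2.964 − 2.63×0.06602) = 12037/2.7904 = 4313.7 kPa
a n²/V² = (558.6)(2.63)²/(2.964)² = 439.80 kPa
P = 4313.7 − 439.80 = 3874 kPa

P ≈ 3874 kPa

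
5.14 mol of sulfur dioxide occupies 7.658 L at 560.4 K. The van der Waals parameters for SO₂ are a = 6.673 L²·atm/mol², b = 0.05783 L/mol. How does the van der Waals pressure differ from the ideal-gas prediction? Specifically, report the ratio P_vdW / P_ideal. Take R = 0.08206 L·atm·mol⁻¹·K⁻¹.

P_vdW / P_ideal ≈ 0.9430

Ideal: P_ideal = nRT/V = (5.14)(0.08206)(560.4)/7.658 = 30.8658 atm
vdW: P = nRT/(V − nb) − a n²/V² = 236.370/7.36075 − 176.298/58.6450 = 32.1122 − 3.00619 = 29.1060 atm
Ratio = 29.1060/30.8658 = 0.9430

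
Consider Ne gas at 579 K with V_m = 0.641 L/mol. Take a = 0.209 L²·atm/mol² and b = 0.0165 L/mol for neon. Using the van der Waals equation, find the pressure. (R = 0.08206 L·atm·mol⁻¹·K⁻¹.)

P ≈ 75.57 atm

P = RT/(V_m − b) − a/V_m²
RT/(V_m − b) = (0.08206)(579)/(0.641 − 0.0165) = 47.513/0.62450 = 76.082 atm
a/V_m² = 0.209/(0.641)² = 0.50866 atm
P = 76.082 − 0.50866 = 75.57 atm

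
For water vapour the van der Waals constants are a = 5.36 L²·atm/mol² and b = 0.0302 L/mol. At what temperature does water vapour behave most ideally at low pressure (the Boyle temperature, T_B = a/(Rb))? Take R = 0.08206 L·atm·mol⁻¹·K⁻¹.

T_B ≈ 2163 K

For a van der Waals gas the second virial coefficient B₂ = b − a/(RT) vanishes at T_B = a/(Rb).
T_B = 5.36/(0.08206×0.0302) = 5.36/0.0024782 = 2163 K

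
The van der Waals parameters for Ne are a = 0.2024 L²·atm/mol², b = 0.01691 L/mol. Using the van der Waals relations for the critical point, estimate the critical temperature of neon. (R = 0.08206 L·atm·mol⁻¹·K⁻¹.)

For a van der Waals gas, T_c = 8a/(27Rb).
T_c = 8×0.2024/(27×0.08206×0.01691) = 1.6192/0.037466 = 43.22 K

T_c ≈ 43.22 K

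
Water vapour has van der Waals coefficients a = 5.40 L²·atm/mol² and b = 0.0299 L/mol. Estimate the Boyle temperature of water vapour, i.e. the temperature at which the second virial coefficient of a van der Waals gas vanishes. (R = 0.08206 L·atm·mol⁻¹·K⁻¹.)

For a van der Waals gas the second virial coefficient B₂ = b − a/(RT) vanishes at T_B = a/(Rb).
T_B = 5.40/(0.08206×0.0299) = 5.40/0.0024536 = 2201 K

T_B ≈ 2201 K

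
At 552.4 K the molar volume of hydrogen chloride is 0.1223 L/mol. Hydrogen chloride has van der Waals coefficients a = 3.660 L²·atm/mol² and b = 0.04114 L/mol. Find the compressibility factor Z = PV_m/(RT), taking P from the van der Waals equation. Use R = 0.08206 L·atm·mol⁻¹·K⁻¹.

Z ≈ 0.8467

P = RT/(V_m − b) − a/V_m² = (0.08206)(552.4)/(0.1223 − 0.04114) − 3.660/(0.1223)²
  = 45.330/0.081160 − 244.70 = 558.53 − 244.70 = 313.83 atm
Z = PV_m/(RT) = (313.83)(0.1223)/((0.08206)(552.4)) = 38.381/45.330 = 0.8467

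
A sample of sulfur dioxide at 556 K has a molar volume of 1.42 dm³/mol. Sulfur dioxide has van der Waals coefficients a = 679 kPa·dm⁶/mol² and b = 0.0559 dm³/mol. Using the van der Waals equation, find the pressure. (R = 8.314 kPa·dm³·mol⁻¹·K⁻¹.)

P ≈ 3052 kPa

P = RT/(V_m − b) − a/V_m²
RT/(V_m − b) = (8.314)(556)/(1.42 − 0.0559) = 4622.6/1.3641 = 3388.8 kPa
a/V_m² = 679/(1.42)² = 336.74 kPa
P = 3388.8 − 336.74 = 3052 kPa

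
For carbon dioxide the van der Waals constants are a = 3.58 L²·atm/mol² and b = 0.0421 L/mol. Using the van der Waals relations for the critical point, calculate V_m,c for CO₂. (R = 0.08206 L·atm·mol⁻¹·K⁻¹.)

V_m,c ≈ 0.1263 L/mol

For a van der Waals gas, V_m,c = 3b.
V_m,c = 3×0.0421 = 0.1263 L/mol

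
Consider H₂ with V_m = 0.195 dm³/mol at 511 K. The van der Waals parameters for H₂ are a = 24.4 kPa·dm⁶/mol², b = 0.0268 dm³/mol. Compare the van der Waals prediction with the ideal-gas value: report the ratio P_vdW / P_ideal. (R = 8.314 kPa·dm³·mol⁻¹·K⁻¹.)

P_vdW / P_ideal ≈ 1.130

Ideal: P_ideal = RT/V_m = (8.314)(511)/0.195 = 21786.9 kPa
vdW: P = RT/(V_m − b) − a/V_m² = 4248.45/0.168200 − 24.4/0.0380250 = 25258.3 − 641.683 = 24616.6 kPa
Ratio = 24616.6/21786.9 = 1.130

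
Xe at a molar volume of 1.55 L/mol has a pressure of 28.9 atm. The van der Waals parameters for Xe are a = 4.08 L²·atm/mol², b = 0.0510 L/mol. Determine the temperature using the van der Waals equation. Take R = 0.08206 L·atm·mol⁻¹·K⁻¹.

T = (P + a/V_m²)(V_m − b)/R
P + a/V_m² = 28.9 + 4.08/(1.55)² = 30.598 atm
V_m − b = 1.55 − 0.0510 = 1.4990 L/mol
T = (30.598)(1.4990)/0.08206 = 558.9 K

T ≈ 558.9 K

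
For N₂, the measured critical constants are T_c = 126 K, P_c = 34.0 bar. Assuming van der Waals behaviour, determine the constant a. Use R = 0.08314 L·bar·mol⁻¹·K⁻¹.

From T_c = 8a/(27Rb) and P_c = a/(27b²): a = 27 R² T_c²/(64 P_c).
a = 27×(0.08314)²×(126)²/(64×34.0) = 2963.0/2176.0 = 1.362 L²·bar/mol²

a ≈ 1.362 L²·bar/mol²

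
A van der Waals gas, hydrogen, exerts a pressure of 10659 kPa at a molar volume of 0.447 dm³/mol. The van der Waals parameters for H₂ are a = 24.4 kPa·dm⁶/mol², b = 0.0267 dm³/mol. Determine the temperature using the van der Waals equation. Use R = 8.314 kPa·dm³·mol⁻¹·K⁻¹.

T = (P + a/V_m²)(V_m − b)/R
P + a/V_m² = 10659 + 24.4/(0.447)² = 10781 kPa
V_m − b = 0.447 − 0.0267 = 0.42030 dm³/mol
T = (10781)(0.42030)/8.314 = 545.0 K

T ≈ 545.0 K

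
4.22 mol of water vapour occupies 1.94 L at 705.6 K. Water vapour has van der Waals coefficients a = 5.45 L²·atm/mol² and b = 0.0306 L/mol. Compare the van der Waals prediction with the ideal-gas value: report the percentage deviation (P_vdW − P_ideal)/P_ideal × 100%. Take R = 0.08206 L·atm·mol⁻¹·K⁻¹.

-13.34 %

Ideal: P_ideal = nRT/V = (4.22)(0.08206)(705.6)/1.94 = 125.951 atm
vdW: P = nRT/(V − nb) − a n²/V² = 244.344/1.81087 − 97.0558/3.76360 = 134.932 − 25.7880 = 109.144 atm
% deviation = (109.144 − 125.951)/125.951 × 100% = -13.34%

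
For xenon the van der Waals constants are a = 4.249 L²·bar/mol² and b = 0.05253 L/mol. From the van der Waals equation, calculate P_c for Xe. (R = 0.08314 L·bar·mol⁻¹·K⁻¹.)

P_c ≈ 57.03 bar

For a van der Waals gas, P_c = a/(27b²).
P_c = 4.249/(27×(0.05253)²) = 4.249/0.074504 = 57.03 bar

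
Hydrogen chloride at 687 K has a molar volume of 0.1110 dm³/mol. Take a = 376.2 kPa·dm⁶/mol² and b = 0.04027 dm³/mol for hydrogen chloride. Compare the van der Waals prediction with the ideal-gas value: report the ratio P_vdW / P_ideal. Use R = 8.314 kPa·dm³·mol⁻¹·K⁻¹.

P_vdW / P_ideal ≈ 0.9760

Ideal: P_ideal = RT/V_m = (8.314)(687)/0.1110 = 51456.9 kPa
vdW: P = RT/(V_m − b) − a/V_m² = 5711.72/0.0707300 − 376.2/0.0123210 = 80753.9 − 30533.2 = 50220.7 kPa
Ratio = 50220.7/51456.9 = 0.9760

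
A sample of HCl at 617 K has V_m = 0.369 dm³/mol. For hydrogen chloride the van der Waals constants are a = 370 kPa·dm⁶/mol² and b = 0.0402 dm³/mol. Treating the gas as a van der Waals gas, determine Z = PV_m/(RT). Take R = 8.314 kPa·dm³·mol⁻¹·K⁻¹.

Z ≈ 0.9268

P = RT/(V_m − b) − a/V_m² = (8.314)(617)/(0.369 − 0.0402) − 370/(0.369)²
  = 5129.7/0.32880 − 2717.4 = 15601 − 2717.4 = 12884 kPa
Z = PV_m/(RT) = (12884)(0.369)/((8.314)(617)) = 4754.2/5129.7 = 0.9268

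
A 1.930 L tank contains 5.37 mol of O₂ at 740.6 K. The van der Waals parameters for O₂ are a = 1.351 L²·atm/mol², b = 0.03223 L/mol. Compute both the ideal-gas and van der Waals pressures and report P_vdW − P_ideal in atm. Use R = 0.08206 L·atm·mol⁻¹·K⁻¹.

ΔP ≈ 6.20 atm

Ideal: P_ideal = nRT/V = (5.37)(0.08206)(740.6)/1.930 = 169.096 atm
vdW: P = nRT/(V − nb) − a n²/V² = 326.354/1.75692 − 38.9587/3.72490 = 185.753 − 10.4590 = 175.294 atm
ΔP = 175.294 − 169.096 = 6.20 atm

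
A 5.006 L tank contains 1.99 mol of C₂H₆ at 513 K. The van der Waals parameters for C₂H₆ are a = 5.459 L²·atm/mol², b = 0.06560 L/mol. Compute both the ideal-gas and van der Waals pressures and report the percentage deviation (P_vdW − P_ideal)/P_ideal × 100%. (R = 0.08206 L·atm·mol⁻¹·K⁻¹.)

-2.48 %

Ideal: P_ideal = nRT/V = (1.99)(0.08206)(513)/5.006 = 16.7344 atm
vdW: P = nRT/(V − nb) − a n²/V² = 83.7726/4.87546 − 21.6182/25.0600 = 17.1825 − 0.862658 = 16.3198 atm
% deviation = (16.3198 − 16.7344)/16.7344 × 100% = -2.48%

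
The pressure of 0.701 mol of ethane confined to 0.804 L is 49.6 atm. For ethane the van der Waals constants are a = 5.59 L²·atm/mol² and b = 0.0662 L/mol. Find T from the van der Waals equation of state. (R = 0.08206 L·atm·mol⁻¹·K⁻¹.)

T = (P + a n²/V²)(V − nb)/(nR)
P + a n²/V² = 49.6 + (5.59)(0.701)²/(0.804)² = 53.849 atm
V − nb = 0.804 − (0.701)(0.0662) = 0.75759 L
T = (53.849)(0.75759)/((0.701)(0.08206)) = 709.2 K

T ≈ 709.2 K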